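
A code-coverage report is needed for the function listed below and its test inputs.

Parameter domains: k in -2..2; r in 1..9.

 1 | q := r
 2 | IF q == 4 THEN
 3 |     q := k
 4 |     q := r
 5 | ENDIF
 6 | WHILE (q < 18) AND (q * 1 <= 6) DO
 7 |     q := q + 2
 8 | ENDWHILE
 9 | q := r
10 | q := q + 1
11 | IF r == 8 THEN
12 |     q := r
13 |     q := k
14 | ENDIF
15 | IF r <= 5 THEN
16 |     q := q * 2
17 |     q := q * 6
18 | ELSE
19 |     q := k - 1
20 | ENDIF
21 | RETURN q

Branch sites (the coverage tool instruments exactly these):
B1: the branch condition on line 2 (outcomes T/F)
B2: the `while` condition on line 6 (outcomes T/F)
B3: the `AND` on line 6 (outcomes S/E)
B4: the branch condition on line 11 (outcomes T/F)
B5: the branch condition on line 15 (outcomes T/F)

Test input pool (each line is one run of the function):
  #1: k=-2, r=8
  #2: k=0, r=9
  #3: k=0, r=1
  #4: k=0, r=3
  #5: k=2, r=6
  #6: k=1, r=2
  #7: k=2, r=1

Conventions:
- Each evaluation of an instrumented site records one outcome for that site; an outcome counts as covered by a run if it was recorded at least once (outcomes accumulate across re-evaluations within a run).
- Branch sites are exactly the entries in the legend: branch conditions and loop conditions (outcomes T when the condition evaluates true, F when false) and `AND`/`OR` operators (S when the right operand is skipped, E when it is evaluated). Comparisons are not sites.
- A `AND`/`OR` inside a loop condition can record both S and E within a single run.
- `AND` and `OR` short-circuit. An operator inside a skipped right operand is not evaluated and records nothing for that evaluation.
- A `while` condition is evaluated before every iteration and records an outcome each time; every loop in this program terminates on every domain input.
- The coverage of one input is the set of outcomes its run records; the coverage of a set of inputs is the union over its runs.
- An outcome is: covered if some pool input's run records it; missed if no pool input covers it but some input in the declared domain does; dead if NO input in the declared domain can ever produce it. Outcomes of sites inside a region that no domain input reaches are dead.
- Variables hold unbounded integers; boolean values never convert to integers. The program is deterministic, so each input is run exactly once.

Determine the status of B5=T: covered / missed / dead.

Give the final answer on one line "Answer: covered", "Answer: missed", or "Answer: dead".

B5=T is recorded by pool input(s) 3, 4, 6, 7 -> covered

Answer: covered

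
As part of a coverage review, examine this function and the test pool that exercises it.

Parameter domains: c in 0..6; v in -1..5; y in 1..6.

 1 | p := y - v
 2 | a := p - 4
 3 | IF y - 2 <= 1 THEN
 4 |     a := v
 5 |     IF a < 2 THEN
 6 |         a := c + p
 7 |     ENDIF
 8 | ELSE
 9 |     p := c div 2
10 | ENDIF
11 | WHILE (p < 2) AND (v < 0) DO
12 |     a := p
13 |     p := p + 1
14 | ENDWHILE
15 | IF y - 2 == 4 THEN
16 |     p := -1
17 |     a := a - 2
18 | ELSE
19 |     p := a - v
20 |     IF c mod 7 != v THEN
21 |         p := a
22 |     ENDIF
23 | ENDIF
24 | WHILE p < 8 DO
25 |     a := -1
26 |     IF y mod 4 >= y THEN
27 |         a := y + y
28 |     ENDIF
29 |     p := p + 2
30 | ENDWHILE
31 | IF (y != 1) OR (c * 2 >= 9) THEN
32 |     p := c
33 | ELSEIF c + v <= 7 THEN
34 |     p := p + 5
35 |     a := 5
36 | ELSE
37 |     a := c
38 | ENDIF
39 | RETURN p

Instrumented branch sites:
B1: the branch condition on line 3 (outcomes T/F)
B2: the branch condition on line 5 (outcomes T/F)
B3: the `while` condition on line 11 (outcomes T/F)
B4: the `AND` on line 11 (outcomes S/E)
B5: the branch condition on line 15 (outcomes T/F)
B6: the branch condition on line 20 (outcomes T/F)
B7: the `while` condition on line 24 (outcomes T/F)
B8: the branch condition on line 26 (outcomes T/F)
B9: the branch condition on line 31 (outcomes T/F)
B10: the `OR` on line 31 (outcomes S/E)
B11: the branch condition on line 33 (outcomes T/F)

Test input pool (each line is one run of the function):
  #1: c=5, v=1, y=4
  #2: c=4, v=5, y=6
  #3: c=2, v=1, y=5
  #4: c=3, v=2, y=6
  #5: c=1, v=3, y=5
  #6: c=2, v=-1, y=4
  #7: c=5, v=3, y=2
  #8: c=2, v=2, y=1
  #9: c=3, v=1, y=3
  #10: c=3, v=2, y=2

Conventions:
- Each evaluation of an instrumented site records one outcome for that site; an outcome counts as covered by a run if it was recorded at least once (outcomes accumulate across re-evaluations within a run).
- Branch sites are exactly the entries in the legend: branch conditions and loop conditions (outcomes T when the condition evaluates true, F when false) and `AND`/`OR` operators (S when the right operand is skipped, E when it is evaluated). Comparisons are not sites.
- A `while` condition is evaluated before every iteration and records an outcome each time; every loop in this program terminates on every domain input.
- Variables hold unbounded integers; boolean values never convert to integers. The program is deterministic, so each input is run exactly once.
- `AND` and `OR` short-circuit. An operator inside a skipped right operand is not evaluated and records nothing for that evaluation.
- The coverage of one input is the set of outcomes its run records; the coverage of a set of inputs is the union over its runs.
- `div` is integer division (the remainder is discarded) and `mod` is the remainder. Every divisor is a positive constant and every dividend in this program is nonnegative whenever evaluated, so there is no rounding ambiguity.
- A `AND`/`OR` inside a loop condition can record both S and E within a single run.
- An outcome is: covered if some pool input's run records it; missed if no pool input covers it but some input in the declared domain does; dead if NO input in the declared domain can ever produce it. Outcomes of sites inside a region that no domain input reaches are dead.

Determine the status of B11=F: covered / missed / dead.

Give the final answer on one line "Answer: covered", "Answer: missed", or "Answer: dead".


no pool input records B11=F
but domain input (c=3, v=5, y=1) does record it -> reachable, so missed
Answer: missed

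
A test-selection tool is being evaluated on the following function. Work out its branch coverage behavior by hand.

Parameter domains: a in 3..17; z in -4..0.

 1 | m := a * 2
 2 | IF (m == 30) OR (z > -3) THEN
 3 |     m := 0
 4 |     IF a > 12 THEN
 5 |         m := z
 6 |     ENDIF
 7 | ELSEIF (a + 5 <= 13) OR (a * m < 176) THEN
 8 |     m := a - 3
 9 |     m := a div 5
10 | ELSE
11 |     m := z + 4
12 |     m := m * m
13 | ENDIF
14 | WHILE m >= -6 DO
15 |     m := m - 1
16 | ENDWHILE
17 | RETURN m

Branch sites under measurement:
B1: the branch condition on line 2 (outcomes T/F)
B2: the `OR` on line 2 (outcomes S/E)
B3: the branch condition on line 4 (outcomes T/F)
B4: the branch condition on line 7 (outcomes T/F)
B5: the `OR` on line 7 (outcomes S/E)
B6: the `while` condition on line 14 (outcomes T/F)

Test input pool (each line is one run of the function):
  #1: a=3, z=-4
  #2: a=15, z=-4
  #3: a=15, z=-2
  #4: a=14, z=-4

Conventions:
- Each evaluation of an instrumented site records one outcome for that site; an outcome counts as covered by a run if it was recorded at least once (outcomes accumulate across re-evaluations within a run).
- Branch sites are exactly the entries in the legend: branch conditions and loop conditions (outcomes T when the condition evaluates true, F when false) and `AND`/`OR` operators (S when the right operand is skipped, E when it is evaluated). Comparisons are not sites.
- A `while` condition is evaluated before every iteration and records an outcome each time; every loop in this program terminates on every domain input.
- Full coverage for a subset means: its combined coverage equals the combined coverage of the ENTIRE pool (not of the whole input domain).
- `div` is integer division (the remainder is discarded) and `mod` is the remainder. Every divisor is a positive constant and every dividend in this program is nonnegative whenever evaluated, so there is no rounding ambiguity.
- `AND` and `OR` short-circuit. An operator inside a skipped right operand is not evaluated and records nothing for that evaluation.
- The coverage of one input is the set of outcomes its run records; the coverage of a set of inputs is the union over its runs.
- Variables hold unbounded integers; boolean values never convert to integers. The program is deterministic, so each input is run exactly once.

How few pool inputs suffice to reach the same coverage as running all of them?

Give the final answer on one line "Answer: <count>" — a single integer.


input #1 (a=3, z=-4): events B2->E, B1->F, B5->S, B4->T, B6->T, B6->T, B6->T, B6->T, B6->T, B6->T, B6->T, B6->F; covers B1=F, B2=E, B4=T, B5=S, B6=T, B6=F
input #2 (a=15, z=-4): events B2->S, B1->T, B3->T, B6->T, B6->T, B6->T, B6->F; covers B1=T, B2=S, B3=T, B6=T, B6=F
input #3 (a=15, z=-2): events B2->S, B1->T, B3->T, B6->T, B6->T, B6->T, B6->T, B6->T, B6->F; covers B1=T, B2=S, B3=T, B6=T, B6=F
input #4 (a=14, z=-4): events B2->E, B1->F, B5->E, B4->F, B6->T, B6->T, B6->T, B6->T, B6->T, B6->T, B6->T, B6->F; covers B1=F, B2=E, B4=F, B5=E, B6=T, B6=F
union over all inputs: B1=T, B1=F, B2=S, B2=E, B3=T, B4=T, B4=F, B5=S, B5=E, B6=T, B6=F (11 outcomes)
no size-1 subset reaches all 11 outcomes (best union: 6/11)
no size-2 subset reaches all 11 outcomes (best union: 9/11)
at size 3, {1, 2, 4} reaches all 11 outcomes; every lexicographically earlier size-3 subset fails
Answer: 3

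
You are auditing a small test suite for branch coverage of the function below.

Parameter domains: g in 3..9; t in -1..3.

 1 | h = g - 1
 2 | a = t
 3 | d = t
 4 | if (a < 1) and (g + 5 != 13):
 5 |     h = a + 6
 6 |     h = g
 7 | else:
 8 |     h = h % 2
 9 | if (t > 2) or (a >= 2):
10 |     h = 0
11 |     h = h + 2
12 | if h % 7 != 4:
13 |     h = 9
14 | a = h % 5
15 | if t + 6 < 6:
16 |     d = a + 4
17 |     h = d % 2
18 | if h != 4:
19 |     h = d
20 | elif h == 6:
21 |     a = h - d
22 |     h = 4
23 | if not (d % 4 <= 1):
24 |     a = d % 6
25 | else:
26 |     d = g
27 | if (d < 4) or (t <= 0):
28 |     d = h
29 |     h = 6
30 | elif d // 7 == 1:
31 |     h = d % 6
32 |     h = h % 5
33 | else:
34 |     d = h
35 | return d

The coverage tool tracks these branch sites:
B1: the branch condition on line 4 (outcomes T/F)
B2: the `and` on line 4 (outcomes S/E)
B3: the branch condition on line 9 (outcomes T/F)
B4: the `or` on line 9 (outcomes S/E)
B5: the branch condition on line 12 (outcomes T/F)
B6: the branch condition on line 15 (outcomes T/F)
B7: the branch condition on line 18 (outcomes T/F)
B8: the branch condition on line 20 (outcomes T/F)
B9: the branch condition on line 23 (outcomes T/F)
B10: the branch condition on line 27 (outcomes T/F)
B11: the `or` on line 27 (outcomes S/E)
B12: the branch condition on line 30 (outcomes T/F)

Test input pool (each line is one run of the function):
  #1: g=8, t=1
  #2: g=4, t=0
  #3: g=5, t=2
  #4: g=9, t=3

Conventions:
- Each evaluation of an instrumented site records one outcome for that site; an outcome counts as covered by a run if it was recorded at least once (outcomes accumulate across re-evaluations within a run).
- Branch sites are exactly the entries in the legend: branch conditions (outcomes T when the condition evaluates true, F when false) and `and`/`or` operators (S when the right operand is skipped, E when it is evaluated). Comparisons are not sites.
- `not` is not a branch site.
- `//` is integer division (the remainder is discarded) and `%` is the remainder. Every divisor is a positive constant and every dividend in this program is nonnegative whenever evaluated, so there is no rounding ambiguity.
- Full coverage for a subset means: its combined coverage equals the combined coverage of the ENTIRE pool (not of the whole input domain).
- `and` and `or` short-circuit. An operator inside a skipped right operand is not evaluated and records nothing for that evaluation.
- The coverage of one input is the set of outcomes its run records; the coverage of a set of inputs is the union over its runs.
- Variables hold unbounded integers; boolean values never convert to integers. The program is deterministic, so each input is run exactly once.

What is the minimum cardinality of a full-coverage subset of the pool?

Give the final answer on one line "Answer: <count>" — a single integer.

#1 (g=8, t=1) -> B2->S, B1->F, B4->E, B3->F, B5->T, B6->F, B7->T, B9->F, B11->E, B10->F, B12->T; covered: B1=F, B2=S, B3=F, B4=E, B5=T, B6=F, B7=T, B9=F, B10=F, B11=E, B12=T
#2 (g=4, t=0) -> B2->E, B1->T, B4->E, B3->F, B5->F, B6->F, B7->F, B8->F, B9->F, B11->E, B10->T; covered: B1=T, B2=E, B3=F, B4=E, B5=F, B6=F, B7=F, B8=F, B9=F, B10=T, B11=E
#3 (g=5, t=2) -> B2->S, B1->F, B4->E, B3->T, B5->T, B6->F, B7->T, B9->T, B11->S, B10->T; covered: B1=F, B2=S, B3=T, B4=E, B5=T, B6=F, B7=T, B9=T, B10=T, B11=S
#4 (g=9, t=3) -> B2->S, B1->F, B4->S, B3->T, B5->T, B6->F, B7->T, B9->T, B11->S, B10->T; covered: B1=F, B2=S, B3=T, B4=S, B5=T, B6=F, B7=T, B9=T, B10=T, B11=S
the full pool covers 21 outcomes: B1=T, B1=F, B2=S, B2=E, B3=T, B3=F, B4=S, B4=E, B5=T, B5=F, B6=F, B7=T, B7=F, B8=F, B9=T, B9=F, B10=T, B10=F, B11=S, B11=E, B12=T
no size-1 subset reaches all 21 outcomes (best union: 11/21)
no size-2 subset reaches all 21 outcomes (best union: 19/21)
inputs {1, 2, 4} (size 3) cover everything; no size-3 subset with a lexicographically smaller index list covers all 21

Answer: 3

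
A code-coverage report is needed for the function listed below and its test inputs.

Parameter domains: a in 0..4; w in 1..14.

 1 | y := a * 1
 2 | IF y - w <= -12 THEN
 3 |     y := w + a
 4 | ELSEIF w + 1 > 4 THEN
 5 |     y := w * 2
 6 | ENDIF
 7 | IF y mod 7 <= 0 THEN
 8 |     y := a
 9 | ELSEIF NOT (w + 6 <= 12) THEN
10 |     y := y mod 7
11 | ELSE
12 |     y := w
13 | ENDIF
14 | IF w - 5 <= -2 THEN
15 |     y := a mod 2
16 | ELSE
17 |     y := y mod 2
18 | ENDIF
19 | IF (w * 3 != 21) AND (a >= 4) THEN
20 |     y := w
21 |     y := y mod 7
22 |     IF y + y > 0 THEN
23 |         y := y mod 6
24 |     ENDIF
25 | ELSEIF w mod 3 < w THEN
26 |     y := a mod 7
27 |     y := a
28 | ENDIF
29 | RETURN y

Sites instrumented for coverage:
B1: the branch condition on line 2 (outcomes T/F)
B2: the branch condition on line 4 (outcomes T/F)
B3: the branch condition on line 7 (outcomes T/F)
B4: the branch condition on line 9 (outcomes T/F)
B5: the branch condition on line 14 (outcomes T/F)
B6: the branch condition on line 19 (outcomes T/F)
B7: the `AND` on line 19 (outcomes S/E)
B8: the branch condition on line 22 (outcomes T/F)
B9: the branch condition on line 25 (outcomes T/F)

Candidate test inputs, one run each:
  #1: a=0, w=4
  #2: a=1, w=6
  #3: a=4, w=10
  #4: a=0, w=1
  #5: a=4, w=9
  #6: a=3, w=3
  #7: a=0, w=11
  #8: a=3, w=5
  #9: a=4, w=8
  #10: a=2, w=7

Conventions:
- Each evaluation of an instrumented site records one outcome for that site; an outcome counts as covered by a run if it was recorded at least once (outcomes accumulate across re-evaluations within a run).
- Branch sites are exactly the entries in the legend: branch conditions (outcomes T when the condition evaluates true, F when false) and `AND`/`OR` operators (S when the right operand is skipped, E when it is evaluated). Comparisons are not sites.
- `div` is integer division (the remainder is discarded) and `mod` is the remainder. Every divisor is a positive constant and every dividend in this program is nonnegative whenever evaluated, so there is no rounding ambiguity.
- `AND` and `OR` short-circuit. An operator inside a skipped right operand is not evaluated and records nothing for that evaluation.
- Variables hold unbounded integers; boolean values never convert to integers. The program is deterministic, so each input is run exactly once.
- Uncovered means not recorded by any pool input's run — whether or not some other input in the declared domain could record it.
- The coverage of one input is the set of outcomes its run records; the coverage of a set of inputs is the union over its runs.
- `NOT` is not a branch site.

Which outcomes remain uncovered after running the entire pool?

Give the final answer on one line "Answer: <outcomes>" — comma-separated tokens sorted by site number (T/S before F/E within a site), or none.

input #1, a=0, w=4: outcomes B1=F, B2=T, B3=F, B4=F, B5=F, B6=F, B7=E, B9=T
input #2, a=1, w=6: outcomes B1=F, B2=T, B3=F, B4=F, B5=F, B6=F, B7=E, B9=T
input #3, a=4, w=10: outcomes B1=F, B2=T, B3=F, B4=T, B5=F, B6=T, B7=E, B8=T
input #4, a=0, w=1: outcomes B1=F, B2=F, B3=T, B5=T, B6=F, B7=E, B9=F
input #5, a=4, w=9: outcomes B1=F, B2=T, B3=F, B4=T, B5=F, B6=T, B7=E, B8=T
input #6, a=3, w=3: outcomes B1=F, B2=F, B3=F, B4=F, B5=T, B6=F, B7=E, B9=T
input #7, a=0, w=11: outcomes B1=F, B2=T, B3=F, B4=T, B5=F, B6=F, B7=E, B9=T
input #8, a=3, w=5: outcomes B1=F, B2=T, B3=F, B4=F, B5=F, B6=F, B7=E, B9=T
input #9, a=4, w=8: outcomes B1=F, B2=T, B3=F, B4=T, B5=F, B6=T, B7=E, B8=T
input #10, a=2, w=7: outcomes B1=F, B2=T, B3=T, B5=F, B6=F, B7=S, B9=T
union over the pool: B1=F, B2=T, B2=F, B3=T, B3=F, B4=T, B4=F, B5=T, B5=F, B6=T, B6=F, B7=S, B7=E, B8=T, B9=T, B9=F
uncovered (2 of 18): B1=T, B8=F

Answer: B1=T, B8=F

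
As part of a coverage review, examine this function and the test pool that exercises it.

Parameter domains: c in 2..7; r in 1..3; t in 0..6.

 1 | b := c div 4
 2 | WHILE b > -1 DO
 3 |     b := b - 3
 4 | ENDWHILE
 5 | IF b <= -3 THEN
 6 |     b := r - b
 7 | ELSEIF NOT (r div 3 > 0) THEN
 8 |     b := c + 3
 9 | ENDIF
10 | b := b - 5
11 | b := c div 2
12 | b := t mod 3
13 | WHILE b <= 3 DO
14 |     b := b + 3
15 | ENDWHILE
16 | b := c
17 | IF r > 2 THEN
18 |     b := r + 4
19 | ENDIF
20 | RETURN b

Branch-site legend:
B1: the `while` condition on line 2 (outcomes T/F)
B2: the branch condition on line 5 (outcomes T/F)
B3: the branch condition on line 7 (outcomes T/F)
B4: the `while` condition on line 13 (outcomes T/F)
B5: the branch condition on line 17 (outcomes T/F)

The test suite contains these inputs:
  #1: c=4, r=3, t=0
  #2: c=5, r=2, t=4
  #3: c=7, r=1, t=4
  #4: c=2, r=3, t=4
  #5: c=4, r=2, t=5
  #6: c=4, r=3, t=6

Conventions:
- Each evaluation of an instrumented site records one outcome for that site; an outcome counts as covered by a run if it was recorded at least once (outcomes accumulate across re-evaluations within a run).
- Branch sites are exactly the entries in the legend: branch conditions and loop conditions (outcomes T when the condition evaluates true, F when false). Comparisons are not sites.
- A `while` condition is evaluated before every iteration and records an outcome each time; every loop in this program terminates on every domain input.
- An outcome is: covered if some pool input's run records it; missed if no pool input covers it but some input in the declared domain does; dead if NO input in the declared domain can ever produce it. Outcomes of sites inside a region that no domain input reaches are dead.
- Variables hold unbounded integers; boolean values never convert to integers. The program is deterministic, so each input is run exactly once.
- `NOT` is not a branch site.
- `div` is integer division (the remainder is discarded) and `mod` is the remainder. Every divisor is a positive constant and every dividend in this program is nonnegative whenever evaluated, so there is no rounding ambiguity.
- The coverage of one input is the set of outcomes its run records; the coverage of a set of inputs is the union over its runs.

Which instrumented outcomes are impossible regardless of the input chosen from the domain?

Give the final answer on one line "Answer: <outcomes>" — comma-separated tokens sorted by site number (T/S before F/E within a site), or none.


exhaustive pass over the 126-input domain:
  reachable outcomes have witnesses, e.g. B1=T (e.g. c=2, r=1, t=0), B1=F (e.g. c=2, r=1, t=0), B2=T (e.g. c=2, r=1, t=0), B2=F (e.g. c=4, r=1, t=0)
Answer: none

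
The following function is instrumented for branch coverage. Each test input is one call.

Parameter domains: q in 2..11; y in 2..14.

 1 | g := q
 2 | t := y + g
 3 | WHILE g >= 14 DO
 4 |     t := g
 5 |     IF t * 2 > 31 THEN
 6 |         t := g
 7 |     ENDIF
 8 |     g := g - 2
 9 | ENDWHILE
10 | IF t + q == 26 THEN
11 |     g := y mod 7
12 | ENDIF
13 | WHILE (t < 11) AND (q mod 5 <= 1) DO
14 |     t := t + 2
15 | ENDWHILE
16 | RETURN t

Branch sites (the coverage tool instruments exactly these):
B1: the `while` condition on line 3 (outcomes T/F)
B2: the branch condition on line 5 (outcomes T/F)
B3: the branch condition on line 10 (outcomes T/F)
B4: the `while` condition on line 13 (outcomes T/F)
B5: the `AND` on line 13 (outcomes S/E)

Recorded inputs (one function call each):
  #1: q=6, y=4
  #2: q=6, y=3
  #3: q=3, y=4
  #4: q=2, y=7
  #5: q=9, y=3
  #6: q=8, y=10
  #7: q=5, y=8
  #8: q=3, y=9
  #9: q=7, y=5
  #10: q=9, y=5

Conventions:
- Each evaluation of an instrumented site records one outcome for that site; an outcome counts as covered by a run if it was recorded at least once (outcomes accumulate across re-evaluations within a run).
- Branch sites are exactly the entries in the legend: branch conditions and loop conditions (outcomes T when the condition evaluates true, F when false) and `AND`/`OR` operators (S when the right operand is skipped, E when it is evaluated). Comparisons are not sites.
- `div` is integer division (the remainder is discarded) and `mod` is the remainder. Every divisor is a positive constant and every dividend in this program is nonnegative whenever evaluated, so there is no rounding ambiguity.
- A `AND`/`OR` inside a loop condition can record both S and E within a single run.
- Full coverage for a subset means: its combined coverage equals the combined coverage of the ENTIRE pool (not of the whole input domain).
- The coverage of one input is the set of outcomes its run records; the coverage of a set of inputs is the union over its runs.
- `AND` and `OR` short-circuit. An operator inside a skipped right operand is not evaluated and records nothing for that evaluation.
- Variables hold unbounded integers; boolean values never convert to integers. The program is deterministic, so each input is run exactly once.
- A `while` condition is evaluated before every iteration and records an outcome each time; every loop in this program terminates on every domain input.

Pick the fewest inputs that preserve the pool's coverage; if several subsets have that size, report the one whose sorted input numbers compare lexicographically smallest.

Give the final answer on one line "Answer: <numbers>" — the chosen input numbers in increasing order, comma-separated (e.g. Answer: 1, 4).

run #1 (q=6, y=4) runs B1->F, B3->F, B5->E, B4->T, B5->S, B4->F; records B1=F, B3=F, B4=T, B4=F, B5=S, B5=E
run #2 (q=6, y=3) runs B1->F, B3->F, B5->E, B4->T, B5->S, B4->F; records B1=F, B3=F, B4=T, B4=F, B5=S, B5=E
run #3 (q=3, y=4) runs B1->F, B3->F, B5->E, B4->F; records B1=F, B3=F, B4=F, B5=E
run #4 (q=2, y=7) runs B1->F, B3->F, B5->E, B4->F; records B1=F, B3=F, B4=F, B5=E
run #5 (q=9, y=3) runs B1->F, B3->F, B5->S, B4->F; records B1=F, B3=F, B4=F, B5=S
run #6 (q=8, y=10) runs B1->F, B3->T, B5->S, B4->F; records B1=F, B3=T, B4=F, B5=S
run #7 (q=5, y=8) runs B1->F, B3->F, B5->S, B4->F; records B1=F, B3=F, B4=F, B5=S
run #8 (q=3, y=9) runs B1->F, B3->F, B5->S, B4->F; records B1=F, B3=F, B4=F, B5=S
run #9 (q=7, y=5) runs B1->F, B3->F, B5->S, B4->F; records B1=F, B3=F, B4=F, B5=S
run #10 (q=9, y=5) runs B1->F, B3->F, B5->S, B4->F; records B1=F, B3=F, B4=F, B5=S
the full pool covers 7 outcomes: B1=F, B3=T, B3=F, B4=T, B4=F, B5=S, B5=E
checked all size-1 subsets: none covers 7 outcomes (max 6/7)
inputs {1, 6} (size 2) cover everything; no size-2 subset with a lexicographically smaller index list covers all 7

Answer: 1, 6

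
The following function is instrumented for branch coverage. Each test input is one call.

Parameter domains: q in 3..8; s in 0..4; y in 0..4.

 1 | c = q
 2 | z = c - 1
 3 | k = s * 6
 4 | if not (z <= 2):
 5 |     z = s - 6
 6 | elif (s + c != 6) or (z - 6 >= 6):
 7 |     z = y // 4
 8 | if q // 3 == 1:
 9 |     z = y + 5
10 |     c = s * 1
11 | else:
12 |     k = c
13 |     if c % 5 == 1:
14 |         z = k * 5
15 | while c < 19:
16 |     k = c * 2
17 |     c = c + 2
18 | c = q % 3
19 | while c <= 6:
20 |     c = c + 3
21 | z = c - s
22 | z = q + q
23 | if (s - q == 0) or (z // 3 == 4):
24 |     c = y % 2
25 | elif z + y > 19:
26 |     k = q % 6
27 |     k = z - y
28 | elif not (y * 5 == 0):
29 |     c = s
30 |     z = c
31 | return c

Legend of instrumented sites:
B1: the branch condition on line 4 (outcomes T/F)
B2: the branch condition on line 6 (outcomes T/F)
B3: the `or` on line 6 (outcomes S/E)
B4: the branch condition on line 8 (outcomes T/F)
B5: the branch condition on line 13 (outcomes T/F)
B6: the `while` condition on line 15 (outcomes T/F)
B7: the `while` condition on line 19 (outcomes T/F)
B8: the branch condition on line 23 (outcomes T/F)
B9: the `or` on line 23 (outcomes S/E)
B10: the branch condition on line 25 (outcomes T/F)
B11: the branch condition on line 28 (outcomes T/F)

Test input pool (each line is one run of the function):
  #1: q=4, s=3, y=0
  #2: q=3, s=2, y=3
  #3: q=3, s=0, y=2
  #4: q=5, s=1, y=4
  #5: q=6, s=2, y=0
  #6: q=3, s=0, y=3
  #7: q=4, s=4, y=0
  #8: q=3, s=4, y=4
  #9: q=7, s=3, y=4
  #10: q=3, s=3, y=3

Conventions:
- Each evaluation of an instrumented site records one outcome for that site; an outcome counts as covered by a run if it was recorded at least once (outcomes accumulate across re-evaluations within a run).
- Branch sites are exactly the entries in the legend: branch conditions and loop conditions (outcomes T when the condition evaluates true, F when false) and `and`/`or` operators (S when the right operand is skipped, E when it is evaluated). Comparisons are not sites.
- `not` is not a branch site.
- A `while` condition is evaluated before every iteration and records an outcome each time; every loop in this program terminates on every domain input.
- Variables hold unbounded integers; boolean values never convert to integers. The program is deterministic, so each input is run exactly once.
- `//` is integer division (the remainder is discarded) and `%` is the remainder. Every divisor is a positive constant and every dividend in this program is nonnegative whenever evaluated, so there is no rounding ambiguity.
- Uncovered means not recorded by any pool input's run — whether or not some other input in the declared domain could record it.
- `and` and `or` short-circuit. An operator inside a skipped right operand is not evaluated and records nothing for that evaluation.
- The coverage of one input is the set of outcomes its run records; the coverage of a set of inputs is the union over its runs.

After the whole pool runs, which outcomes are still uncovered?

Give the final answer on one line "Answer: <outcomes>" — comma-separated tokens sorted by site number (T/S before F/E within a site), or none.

test 1 (q=4, s=3, y=0) fires B1->T, B4->T, B6->T, B6->T, B6->T, B6->T, B6->T, B6->T, B6->T, B6->T, B6->F, B7->T, B7->T, B7->F, ...; hits B1=T, B4=T, B6=T, B6=F, B7=T, B7=F, B8=F, B9=E, B10=F, B11=F
test 2 (q=3, s=2, y=3) fires B1->F, B3->S, B2->T, B4->T, B6->T, B6->T, B6->T, B6->T, B6->T, B6->T, B6->T, B6->T, B6->T, B6->F, ...; hits B1=F, B2=T, B3=S, B4=T, B6=T, B6=F, B7=T, B7=F, B8=F, B9=E, B10=F, B11=T
test 3 (q=3, s=0, y=2) fires B1->F, B3->S, B2->T, B4->T, B6->T, B6->T, B6->T, B6->T, B6->T, B6->T, B6->T, B6->T, B6->T, B6->T, ...; hits B1=F, B2=T, B3=S, B4=T, B6=T, B6=F, B7=T, B7=F, B8=F, B9=E, B10=F, B11=T
test 4 (q=5, s=1, y=4) fires B1->T, B4->T, B6->T, B6->T, B6->T, B6->T, B6->T, B6->T, B6->T, B6->T, B6->T, B6->F, B7->T, B7->T, ...; hits B1=T, B4=T, B6=T, B6=F, B7=T, B7=F, B8=F, B9=E, B10=F, B11=T
test 5 (q=6, s=2, y=0) fires B1->T, B4->F, B5->T, B6->T, B6->T, B6->T, B6->T, B6->T, B6->T, B6->T, B6->F, B7->T, B7->T, B7->T, ...; hits B1=T, B4=F, B5=T, B6=T, B6=F, B7=T, B7=F, B8=T, B9=E
test 6 (q=3, s=0, y=3) fires B1->F, B3->S, B2->T, B4->T, B6->T, B6->T, B6->T, B6->T, B6->T, B6->T, B6->T, B6->T, B6->T, B6->T, ...; hits B1=F, B2=T, B3=S, B4=T, B6=T, B6=F, B7=T, B7=F, B8=F, B9=E, B10=F, B11=T
test 7 (q=4, s=4, y=0) fires B1->T, B4->T, B6->T, B6->T, B6->T, B6->T, B6->T, B6->T, B6->T, B6->T, B6->F, B7->T, B7->T, B7->F, ...; hits B1=T, B4=T, B6=T, B6=F, B7=T, B7=F, B8=T, B9=S
test 8 (q=3, s=4, y=4) fires B1->F, B3->S, B2->T, B4->T, B6->T, B6->T, B6->T, B6->T, B6->T, B6->T, B6->T, B6->T, B6->F, B7->T, ...; hits B1=F, B2=T, B3=S, B4=T, B6=T, B6=F, B7=T, B7=F, B8=F, B9=E, B10=F, B11=T
test 9 (q=7, s=3, y=4) fires B1->T, B4->F, B5->F, B6->T, B6->T, B6->T, B6->T, B6->T, B6->T, B6->F, B7->T, B7->T, B7->F, B9->E, ...; hits B1=T, B4=F, B5=F, B6=T, B6=F, B7=T, B7=F, B8=T, B9=E
test 10 (q=3, s=3, y=3) fires B1->F, B3->E, B2->F, B4->T, B6->T, B6->T, B6->T, B6->T, B6->T, B6->T, B6->T, B6->T, B6->F, B7->T, ...; hits B1=F, B2=F, B3=E, B4=T, B6=T, B6=F, B7=T, B7=F, B8=T, B9=S
union over the pool: B1=T, B1=F, B2=T, B2=F, B3=S, B3=E, B4=T, B4=F, B5=T, B5=F, B6=T, B6=F, B7=T, B7=F, B8=T, B8=F, B9=S, B9=E, B10=F, B11=T, B11=F
uncovered (1 of 22): B10=T

Answer: B10=T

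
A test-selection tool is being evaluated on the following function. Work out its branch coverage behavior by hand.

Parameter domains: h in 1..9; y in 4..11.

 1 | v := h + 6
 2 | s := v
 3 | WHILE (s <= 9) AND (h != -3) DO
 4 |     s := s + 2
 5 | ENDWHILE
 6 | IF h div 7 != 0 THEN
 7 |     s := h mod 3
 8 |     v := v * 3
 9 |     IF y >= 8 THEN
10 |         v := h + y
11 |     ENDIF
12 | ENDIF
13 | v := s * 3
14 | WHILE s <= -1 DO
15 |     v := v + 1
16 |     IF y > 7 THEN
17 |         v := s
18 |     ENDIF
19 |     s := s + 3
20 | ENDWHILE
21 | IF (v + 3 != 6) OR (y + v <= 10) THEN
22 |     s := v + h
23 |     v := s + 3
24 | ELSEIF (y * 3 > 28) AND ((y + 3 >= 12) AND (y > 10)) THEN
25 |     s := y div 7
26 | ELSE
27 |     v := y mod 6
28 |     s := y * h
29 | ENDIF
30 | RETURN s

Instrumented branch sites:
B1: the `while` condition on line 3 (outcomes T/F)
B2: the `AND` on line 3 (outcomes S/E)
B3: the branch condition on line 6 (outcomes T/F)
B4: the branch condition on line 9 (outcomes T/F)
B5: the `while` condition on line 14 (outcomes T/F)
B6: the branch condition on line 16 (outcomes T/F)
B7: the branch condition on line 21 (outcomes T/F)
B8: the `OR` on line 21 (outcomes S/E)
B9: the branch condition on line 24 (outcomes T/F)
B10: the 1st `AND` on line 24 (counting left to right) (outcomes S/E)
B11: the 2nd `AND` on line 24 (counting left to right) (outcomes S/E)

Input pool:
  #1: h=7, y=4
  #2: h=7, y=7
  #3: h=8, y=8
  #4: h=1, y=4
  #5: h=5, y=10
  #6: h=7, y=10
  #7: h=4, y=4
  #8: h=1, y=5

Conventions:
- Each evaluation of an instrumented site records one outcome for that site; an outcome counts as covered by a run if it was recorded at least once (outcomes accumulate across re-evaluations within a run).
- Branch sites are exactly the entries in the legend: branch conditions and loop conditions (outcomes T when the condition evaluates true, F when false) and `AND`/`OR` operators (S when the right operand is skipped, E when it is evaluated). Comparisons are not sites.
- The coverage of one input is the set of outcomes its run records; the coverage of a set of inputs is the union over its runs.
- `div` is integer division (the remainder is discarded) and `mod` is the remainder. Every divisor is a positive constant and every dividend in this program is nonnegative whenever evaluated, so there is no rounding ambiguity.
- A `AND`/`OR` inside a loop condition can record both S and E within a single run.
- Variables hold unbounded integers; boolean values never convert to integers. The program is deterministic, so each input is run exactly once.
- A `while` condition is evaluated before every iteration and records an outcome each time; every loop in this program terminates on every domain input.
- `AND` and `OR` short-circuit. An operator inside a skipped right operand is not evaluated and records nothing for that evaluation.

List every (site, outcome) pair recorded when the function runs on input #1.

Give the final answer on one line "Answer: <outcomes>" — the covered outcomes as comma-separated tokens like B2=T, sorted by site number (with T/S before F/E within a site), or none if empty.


Tracing the run of input #1 (h=7, y=4):
  B2->S, B1->F, B3->T, B4->F, B5->F, B8->E, B7->T
deduplicating events, the covered set is: B1=F, B2=S, B3=T, B4=F, B5=F, B7=T, B8=E
Answer: B1=F, B2=S, B3=T, B4=F, B5=F, B7=T, B8=E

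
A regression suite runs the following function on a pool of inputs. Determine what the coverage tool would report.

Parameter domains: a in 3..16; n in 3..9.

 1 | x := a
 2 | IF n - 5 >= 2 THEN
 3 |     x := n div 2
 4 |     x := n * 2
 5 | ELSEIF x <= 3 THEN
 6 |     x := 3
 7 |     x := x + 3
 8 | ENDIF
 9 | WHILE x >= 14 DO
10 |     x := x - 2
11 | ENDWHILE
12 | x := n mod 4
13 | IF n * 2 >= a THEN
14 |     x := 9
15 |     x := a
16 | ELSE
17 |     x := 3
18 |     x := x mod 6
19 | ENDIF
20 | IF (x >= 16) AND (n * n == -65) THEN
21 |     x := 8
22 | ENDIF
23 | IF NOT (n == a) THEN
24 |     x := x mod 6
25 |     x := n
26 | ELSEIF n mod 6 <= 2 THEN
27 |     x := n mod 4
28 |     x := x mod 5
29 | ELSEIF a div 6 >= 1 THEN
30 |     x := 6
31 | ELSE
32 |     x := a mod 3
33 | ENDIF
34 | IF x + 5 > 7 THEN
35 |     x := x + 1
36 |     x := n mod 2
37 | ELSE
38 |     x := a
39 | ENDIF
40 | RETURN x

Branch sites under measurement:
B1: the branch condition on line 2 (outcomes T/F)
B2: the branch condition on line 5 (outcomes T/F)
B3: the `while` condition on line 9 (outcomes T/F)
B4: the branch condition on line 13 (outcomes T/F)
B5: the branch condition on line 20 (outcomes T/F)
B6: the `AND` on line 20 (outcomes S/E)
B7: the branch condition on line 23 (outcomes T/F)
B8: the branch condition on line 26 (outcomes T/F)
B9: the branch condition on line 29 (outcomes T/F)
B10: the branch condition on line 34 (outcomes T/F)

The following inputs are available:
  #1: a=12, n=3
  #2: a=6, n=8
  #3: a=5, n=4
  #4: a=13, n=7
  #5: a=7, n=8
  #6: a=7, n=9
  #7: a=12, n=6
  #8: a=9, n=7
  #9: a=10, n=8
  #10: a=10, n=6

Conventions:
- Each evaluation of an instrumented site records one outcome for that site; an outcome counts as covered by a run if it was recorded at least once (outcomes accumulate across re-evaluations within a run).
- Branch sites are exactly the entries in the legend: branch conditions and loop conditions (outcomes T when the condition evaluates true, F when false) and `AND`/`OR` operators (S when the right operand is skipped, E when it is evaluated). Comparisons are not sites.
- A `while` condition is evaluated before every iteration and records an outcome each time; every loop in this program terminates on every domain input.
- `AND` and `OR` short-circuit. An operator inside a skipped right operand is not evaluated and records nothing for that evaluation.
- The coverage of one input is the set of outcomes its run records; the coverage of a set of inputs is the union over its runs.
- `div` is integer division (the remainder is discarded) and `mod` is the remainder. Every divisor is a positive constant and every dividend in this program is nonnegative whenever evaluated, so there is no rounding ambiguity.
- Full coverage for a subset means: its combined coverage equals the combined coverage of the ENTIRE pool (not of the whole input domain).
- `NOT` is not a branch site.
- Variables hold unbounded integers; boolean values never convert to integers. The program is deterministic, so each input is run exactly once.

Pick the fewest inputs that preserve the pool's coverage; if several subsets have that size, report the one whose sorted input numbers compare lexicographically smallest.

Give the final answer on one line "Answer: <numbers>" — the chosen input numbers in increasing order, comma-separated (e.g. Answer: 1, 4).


test 1 (a=12, n=3) fires B1->F, B2->F, B3->F, B4->F, B6->S, B5->F, B7->T, B10->T; hits B1=F, B2=F, B3=F, B4=F, B5=F, B6=S, B7=T, B10=T
test 2 (a=6, n=8) fires B1->T, B3->T, B3->T, B3->F, B4->T, B6->S, B5->F, B7->T, B10->T; hits B1=T, B3=T, B3=F, B4=T, B5=F, B6=S, B7=T, B10=T
test 3 (a=5, n=4) fires B1->F, B2->F, B3->F, B4->T, B6->S, B5->F, B7->T, B10->T; hits B1=F, B2=F, B3=F, B4=T, B5=F, B6=S, B7=T, B10=T
test 4 (a=13, n=7) fires B1->T, B3->T, B3->F, B4->T, B6->S, B5->F, B7->T, B10->T; hits B1=T, B3=T, B3=F, B4=T, B5=F, B6=S, B7=T, B10=T
test 5 (a=7, n=8) fires B1->T, B3->T, B3->T, B3->F, B4->T, B6->S, B5->F, B7->T, B10->T; hits B1=T, B3=T, B3=F, B4=T, B5=F, B6=S, B7=T, B10=T
test 6 (a=7, n=9) fires B1->T, B3->T, B3->T, B3->T, B3->F, B4->T, B6->S, B5->F, B7->T, B10->T; hits B1=T, B3=T, B3=F, B4=T, B5=F, B6=S, B7=T, B10=T
test 7 (a=12, n=6) fires B1->F, B2->F, B3->F, B4->T, B6->S, B5->F, B7->T, B10->T; hits B1=F, B2=F, B3=F, B4=T, B5=F, B6=S, B7=T, B10=T
test 8 (a=9, n=7) fires B1->T, B3->T, B3->F, B4->T, B6->S, B5->F, B7->T, B10->T; hits B1=T, B3=T, B3=F, B4=T, B5=F, B6=S, B7=T, B10=T
test 9 (a=10, n=8) fires B1->T, B3->T, B3->T, B3->F, B4->T, B6->S, B5->F, B7->T, B10->T; hits B1=T, B3=T, B3=F, B4=T, B5=F, B6=S, B7=T, B10=T
test 10 (a=10, n=6) fires B1->F, B2->F, B3->F, B4->T, B6->S, B5->F, B7->T, B10->T; hits B1=F, B2=F, B3=F, B4=T, B5=F, B6=S, B7=T, B10=T
pool-wide coverage (11 outcomes): B1=T, B1=F, B2=F, B3=T, B3=F, B4=T, B4=F, B5=F, B6=S, B7=T, B10=T
no size-1 subset reaches all 11 outcomes (best union: 8/11)
at size 2, {1, 2} reaches all 11 outcomes; every lexicographically earlier size-2 subset fails
Answer: 1, 2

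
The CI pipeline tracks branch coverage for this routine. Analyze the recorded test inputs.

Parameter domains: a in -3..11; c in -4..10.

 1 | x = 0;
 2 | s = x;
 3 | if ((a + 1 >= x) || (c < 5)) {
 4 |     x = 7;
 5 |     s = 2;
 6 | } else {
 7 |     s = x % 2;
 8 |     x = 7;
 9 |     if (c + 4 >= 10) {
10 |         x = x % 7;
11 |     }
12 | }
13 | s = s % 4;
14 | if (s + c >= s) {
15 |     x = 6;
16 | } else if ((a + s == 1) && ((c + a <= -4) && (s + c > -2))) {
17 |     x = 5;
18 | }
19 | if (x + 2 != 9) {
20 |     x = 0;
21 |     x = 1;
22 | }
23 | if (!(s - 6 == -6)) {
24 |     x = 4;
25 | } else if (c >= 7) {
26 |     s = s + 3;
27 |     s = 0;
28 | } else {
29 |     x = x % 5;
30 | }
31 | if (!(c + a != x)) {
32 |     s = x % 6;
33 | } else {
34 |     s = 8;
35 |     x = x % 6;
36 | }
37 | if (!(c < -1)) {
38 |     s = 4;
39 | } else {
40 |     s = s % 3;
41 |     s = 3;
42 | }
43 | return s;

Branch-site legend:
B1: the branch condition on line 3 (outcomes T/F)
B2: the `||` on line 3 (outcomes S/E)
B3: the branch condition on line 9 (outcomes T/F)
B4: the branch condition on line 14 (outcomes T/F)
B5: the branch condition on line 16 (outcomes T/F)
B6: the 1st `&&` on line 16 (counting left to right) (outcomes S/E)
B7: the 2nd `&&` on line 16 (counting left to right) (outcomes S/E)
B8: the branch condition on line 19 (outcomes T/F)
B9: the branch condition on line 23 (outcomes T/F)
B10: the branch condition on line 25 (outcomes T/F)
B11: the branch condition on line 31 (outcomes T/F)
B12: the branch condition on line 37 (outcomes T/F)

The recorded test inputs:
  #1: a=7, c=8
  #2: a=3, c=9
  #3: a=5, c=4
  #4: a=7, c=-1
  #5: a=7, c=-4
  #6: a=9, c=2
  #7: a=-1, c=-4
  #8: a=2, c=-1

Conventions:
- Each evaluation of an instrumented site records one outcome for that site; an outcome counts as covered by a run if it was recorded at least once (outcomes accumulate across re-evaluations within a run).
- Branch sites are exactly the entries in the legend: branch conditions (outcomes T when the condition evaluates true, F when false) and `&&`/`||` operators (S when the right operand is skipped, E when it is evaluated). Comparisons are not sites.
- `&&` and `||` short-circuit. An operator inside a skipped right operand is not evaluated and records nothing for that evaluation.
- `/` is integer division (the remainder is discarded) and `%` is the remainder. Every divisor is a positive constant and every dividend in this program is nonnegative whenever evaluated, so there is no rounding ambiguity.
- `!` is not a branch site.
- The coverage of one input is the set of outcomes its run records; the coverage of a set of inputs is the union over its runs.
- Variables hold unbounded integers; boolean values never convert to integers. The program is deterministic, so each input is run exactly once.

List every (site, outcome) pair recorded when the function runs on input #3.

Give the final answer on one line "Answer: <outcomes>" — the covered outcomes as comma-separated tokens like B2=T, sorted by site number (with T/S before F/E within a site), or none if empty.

Running input #3 (a=5, c=4), event by event:
  B2->S, B1->T, B4->T, B8->T, B9->T, B11->F, B12->T
collecting distinct outcomes: B1=T, B2=S, B4=T, B8=T, B9=T, B11=F, B12=T

Answer: B1=T, B2=S, B4=T, B8=T, B9=T, B11=F, B12=T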